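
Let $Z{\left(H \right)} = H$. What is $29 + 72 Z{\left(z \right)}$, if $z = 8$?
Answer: $605$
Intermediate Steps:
$29 + 72 Z{\left(z \right)} = 29 + 72 \cdot 8 = 29 + 576 = 605$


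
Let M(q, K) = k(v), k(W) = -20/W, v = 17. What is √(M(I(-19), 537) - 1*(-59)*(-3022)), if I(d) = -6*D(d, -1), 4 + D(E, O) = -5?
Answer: I*√51528462/17 ≈ 422.25*I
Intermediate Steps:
D(E, O) = -9 (D(E, O) = -4 - 5 = -9)
I(d) = 54 (I(d) = -6*(-9) = 54)
M(q, K) = -20/17
√(M(I(-19), 537) - 1*(-59)*(-3022)) = √(-20/17 - 1*(-59)*(-3022)) = √(-20/17 + 59*(-3022)) = √(-20/17 - 178298) = √(-3031086/17) = I*√51528462/17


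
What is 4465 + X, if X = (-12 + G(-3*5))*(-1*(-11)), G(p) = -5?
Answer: 4278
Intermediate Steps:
X = -187 (X = (-12 - 5)*(-1*(-11)) = -17*11 = -187)
4465 + X = 4465 - 187 = 4278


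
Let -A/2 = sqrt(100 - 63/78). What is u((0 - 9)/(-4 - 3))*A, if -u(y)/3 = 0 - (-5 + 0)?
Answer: 15*sqrt(67054)/13 ≈ 298.79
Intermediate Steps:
A = -sqrt(67054)/13 (A = -2*sqrt(100 - 63/78) = -2*sqrt(100 - 63*1/78) = -2*sqrt(100 - 21/26) = -sqrt(67054)/13 ≈ -19.919)
u(y) = -15 (u(y) = -3*(0 - (-5 + 0)) = -3*(0 - 1*(-5)) = -3*(0 + 5) = -3*5 = -15)
u((0 - 9)/(-4 - 3))*A = -(-15)*sqrt(67054)/13 = 15*sqrt(67054)/13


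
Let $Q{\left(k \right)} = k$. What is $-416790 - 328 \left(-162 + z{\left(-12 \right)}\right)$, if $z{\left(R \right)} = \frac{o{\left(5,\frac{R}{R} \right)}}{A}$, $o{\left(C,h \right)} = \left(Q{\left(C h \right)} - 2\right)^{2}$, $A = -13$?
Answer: $- \frac{4724550}{13} \approx -3.6343 \cdot 10^{5}$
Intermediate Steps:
$o{\left(C,h \right)} = \left(-2 + C h\right)^{2}$ ($o{\left(C,h \right)} = \left(C h - 2\right)^{2} = \left(-2 + C h\right)^{2}$)
$z{\left(R \right)} = - \frac{9}{13}$ ($z{\left(R \right)} = \frac{\left(-2 + 5 \frac{R}{R}\right)^{2}}{-13} = \left(-2 + 5 \cdot 1\right)^{2} \left(- \frac{1}{13}\right) = \left(-2 + 5\right)^{2} \left(- \frac{1}{13}\right) = 3^{2} \left(- \frac{1}{13}\right) = 9 \left(- \frac{1}{13}\right) = - \frac{9}{13}$)
$-416790 - 328 \left(-162 + z{\left(-12 \right)}\right) = -416790 - 328 \left(-162 - \frac{9}{13}\right) = -416790 - - \frac{693720}{13} = -416790 + \frac{693720}{13} = - \frac{4724550}{13}$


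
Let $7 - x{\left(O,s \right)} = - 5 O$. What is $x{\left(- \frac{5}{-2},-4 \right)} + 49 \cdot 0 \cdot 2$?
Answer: $\frac{39}{2} \approx 19.5$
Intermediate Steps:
$x{\left(O,s \right)} = 7 + 5 O$ ($x{\left(O,s \right)} = 7 - - 5 O = 7 + 5 O$)
$x{\left(- \frac{5}{-2},-4 \right)} + 49 \cdot 0 \cdot 2 = \left(7 + 5 \left(- \frac{5}{-2}\right)\right) + 49 \cdot 0 \cdot 2 = \left(7 + 5 \left(\left(-5\right) \left(- \frac{1}{2}\right)\right)\right) + 49 \cdot 0 = \left(7 + 5 \cdot \frac{5}{2}\right) + 0 = \left(7 + \frac{25}{2}\right) + 0 = \frac{39}{2} + 0 = \frac{39}{2}$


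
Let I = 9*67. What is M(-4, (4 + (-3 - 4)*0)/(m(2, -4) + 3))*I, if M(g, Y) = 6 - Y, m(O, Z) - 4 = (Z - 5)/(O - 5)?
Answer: 16884/5 ≈ 3376.8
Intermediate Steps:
m(O, Z) = 4 + (-5 + Z)/(-5 + O) (m(O, Z) = 4 + (Z - 5)/(O - 5) = 4 + (-5 + Z)/(-5 + O))
I = 603
M(-4, (4 + (-3 - 4)*0)/(m(2, -4) + 3))*I = (6 - (4 + (-3 - 4)*0)/((-25 - 4 + 4*2)/(-5 + 2) + 3))*603 = (6 - (4 - 7*0)/((-25 - 4 + 8)/(-3) + 3))*603 = (6 - (4 + 0)/(-⅓*(-21) + 3))*603 = (6 - 4/(7 + 3))*603 = (6 - 4/10)*603 = (6 - 1*⅖)*603 = (6 - ⅖)*603 = (28/5)*603 = 16884/5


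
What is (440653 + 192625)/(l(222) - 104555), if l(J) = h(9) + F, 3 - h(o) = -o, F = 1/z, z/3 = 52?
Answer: -98791368/16308707 ≈ -6.0576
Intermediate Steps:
z = 156 (z = 3*52 = 156)
F = 1/156 ≈ 0.0064103
h(o) = 3 + o (h(o) = 3 - (-1)*o = 3 + o)
l(J) = 1873/156 (l(J) = (3 + 9) + 1/156 = 12 + 1/156 = 1873/156)
(440653 + 192625)/(l(222) - 104555) = (440653 + 192625)/(1873/156 - 104555) = 633278/(-16308707/156) = 633278*(-156/16308707) = -98791368/16308707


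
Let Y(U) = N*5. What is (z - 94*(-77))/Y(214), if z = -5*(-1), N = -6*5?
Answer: -7243/150 ≈ -48.287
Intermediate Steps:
N = -30
Y(U) = -150 (Y(U) = -30*5 = -150)
z = 5
(z - 94*(-77))/Y(214) = (5 - 94*(-77))/(-150) = (5 + 7238)*(-1/150) = 7243*(-1/150) = -7243/150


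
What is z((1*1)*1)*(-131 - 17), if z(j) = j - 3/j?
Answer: 296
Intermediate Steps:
z((1*1)*1)*(-131 - 17) = ((1*1)*1 - 3/((1*1)*1))*(-131 - 17) = (1*1 - 3/1)*(-148) = (1 - 3/1)*(-148) = (1 - 3*1)*(-148) = (1 - 3)*(-148) = -2*(-148) = 296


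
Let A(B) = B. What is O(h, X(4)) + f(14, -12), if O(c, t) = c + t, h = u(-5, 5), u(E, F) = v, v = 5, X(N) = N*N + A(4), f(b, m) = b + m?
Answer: 27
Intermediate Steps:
X(N) = 4 + N² (X(N) = N*N + 4 = N² + 4 = 4 + N²)
u(E, F) = 5
h = 5
O(h, X(4)) + f(14, -12) = (5 + (4 + 4²)) + (14 - 12) = (5 + (4 + 16)) + 2 = (5 + 20) + 2 = 25 + 2 = 27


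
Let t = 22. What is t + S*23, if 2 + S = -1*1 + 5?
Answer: 68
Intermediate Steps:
S = 2 (S = -2 + (-1*1 + 5) = -2 + (-1 + 5) = -2 + 4 = 2)
t + S*23 = 22 + 2*23 = 22 + 46 = 68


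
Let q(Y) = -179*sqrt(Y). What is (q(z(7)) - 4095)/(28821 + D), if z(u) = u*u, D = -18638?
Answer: -5348/10183 ≈ -0.52519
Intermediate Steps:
z(u) = u**2
(q(z(7)) - 4095)/(28821 + D) = (-179*sqrt(7**2) - 4095)/(28821 - 18638) = (-179*sqrt(49) - 4095)/10183 = (-179*7 - 4095)*(1/10183) = (-1253 - 4095)*(1/10183) = -5348*1/10183 = -5348/10183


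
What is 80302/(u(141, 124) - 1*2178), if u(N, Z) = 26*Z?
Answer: 40151/523 ≈ 76.771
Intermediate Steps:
80302/(u(141, 124) - 1*2178) = 80302/(26*124 - 1*2178) = 80302/(3224 - 2178) = 80302/1046 = 80302*(1/1046) = 40151/523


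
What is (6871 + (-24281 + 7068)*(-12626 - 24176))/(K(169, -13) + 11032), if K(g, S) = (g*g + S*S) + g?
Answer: 633479697/39931 ≈ 15864.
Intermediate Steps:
K(g, S) = g + S² + g² (K(g, S) = (g² + S²) + g = (S² + g²) + g = g + S² + g²)
(6871 + (-24281 + 7068)*(-12626 - 24176))/(K(169, -13) + 11032) = (6871 + (-24281 + 7068)*(-12626 - 24176))/((169 + (-13)² + 169²) + 11032) = (6871 - 17213*(-36802))/((169 + 169 + 28561) + 11032) = (6871 + 633472826)/(28899 + 11032) = 633479697/39931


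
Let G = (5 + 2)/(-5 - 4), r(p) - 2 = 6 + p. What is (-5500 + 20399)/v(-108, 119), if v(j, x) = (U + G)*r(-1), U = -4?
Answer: -134091/301 ≈ -445.48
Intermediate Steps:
r(p) = 8 + p (r(p) = 2 + (6 + p) = 8 + p)
G = -7/9 (G = 7/(-9) = 7*(-1/9) = -7/9 ≈ -0.77778)
v(j, x) = -301/9 (v(j, x) = (-4 - 7/9)*(8 - 1) = -43/9*7 = -301/9)
(-5500 + 20399)/v(-108, 119) = (-5500 + 20399)/(-301/9) = 14899*(-9/301) = -134091/301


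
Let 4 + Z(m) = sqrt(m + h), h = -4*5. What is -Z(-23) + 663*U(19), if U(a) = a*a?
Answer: 239347 - I*sqrt(43) ≈ 2.3935e+5 - 6.5574*I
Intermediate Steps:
U(a) = a**2
h = -20
Z(m) = -4 + sqrt(-20 + m) (Z(m) = -4 + sqrt(m - 20) = -4 + sqrt(-20 + m))
-Z(-23) + 663*U(19) = -(-4 + sqrt(-20 - 23)) + 663*19**2 = -(-4 + sqrt(-43)) + 663*361 = -(-4 + I*sqrt(43)) + 239343 = (4 - I*sqrt(43)) + 239343 = 239347 - I*sqrt(43)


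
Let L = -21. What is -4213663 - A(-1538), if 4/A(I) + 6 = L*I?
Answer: -34016901400/8073 ≈ -4.2137e+6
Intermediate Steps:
A(I) = 4/(-6 - 21*I)
-4213663 - A(-1538) = -4213663 - 4/(3*(-2 - 7*(-1538))) = -4213663 - 4/(3*(-2 + 10766)) = -4213663 - 4/(3*10764) = -4213663 - 1*1/8073 = -4213663 - 1/8073 = -34016901400/8073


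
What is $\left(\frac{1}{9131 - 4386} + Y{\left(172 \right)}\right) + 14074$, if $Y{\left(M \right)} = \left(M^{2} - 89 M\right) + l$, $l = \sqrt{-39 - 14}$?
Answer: $\frac{134520751}{4745} + i \sqrt{53} \approx 28350.0 + 7.2801 i$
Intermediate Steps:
$l = i \sqrt{53}$ ($l = \sqrt{-53} = i \sqrt{53} \approx 7.2801 i$)
$Y{\left(M \right)} = M^{2} - 89 M + i \sqrt{53}$ ($Y{\left(M \right)} = \left(M^{2} - 89 M\right) + i \sqrt{53} = M^{2} - 89 M + i \sqrt{53}$)
$\left(\frac{1}{9131 - 4386} + Y{\left(172 \right)}\right) + 14074 = \left(\frac{1}{9131 - 4386} + \left(172^{2} - 15308 + i \sqrt{53}\right)\right) + 14074 = \left(\frac{1}{4745} + \left(29584 - 15308 + i \sqrt{53}\right)\right) + 14074 = \left(\frac{1}{4745} + \left(14276 + i \sqrt{53}\right)\right) + 14074 = \left(\frac{67739621}{4745} + i \sqrt{53}\right) + 14074 = \frac{134520751}{4745} + i \sqrt{53}$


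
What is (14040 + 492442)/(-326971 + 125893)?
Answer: -253241/100539 ≈ -2.5188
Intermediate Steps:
(14040 + 492442)/(-326971 + 125893) = 506482/(-201078) = 506482*(-1/201078) = -253241/100539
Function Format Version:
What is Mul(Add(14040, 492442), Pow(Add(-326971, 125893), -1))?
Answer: Rational(-253241, 100539) ≈ -2.5188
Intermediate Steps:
Mul(Add(14040, 492442), Pow(Add(-326971, 125893), -1)) = Mul(506482, Pow(-201078, -1)) = Mul(506482, Rational(-1, 201078)) = Rational(-253241, 100539)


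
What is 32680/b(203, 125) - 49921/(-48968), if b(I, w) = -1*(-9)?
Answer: 1600723529/440712 ≈ 3632.1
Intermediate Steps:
b(I, w) = 9
32680/b(203, 125) - 49921/(-48968) = 32680/9 - 49921/(-48968) = 32680*(1/9) - 49921*(-1/48968) = 32680/9 + 49921/48968 = 1600723529/440712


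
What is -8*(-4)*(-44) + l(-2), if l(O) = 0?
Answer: -1408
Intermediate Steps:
-8*(-4)*(-44) + l(-2) = -8*(-4)*(-44) + 0 = 32*(-44) + 0 = -1408 + 0 = -1408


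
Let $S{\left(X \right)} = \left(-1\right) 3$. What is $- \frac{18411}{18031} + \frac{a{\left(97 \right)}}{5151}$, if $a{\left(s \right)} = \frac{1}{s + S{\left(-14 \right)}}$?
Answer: $- \frac{469183037}{459500106} \approx -1.0211$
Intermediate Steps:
$S{\left(X \right)} = -3$
$a{\left(s \right)} = \frac{1}{-3 + s}$ ($a{\left(s \right)} = \frac{1}{s - 3} = \frac{1}{-3 + s}$)
$- \frac{18411}{18031} + \frac{a{\left(97 \right)}}{5151} = - \frac{18411}{18031} + \frac{1}{\left(-3 + 97\right) 5151} = \left(-18411\right) \frac{1}{18031} + \frac{1}{94} \cdot \frac{1}{5151} = - \frac{969}{949} + \frac{1}{94} \cdot \frac{1}{5151} = - \frac{969}{949} + \frac{1}{484194} = - \frac{469183037}{459500106}$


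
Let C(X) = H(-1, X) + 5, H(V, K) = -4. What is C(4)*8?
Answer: 8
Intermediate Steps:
C(X) = 1 (C(X) = -4 + 5 = 1)
C(4)*8 = 1*8 = 8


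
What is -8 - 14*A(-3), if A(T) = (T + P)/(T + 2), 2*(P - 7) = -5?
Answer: 13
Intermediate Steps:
P = 9/2 (P = 7 + (½)*(-5) = 7 - 5/2 = 9/2 ≈ 4.5000)
A(T) = (9/2 + T)/(2 + T) (A(T) = (T + 9/2)/(T + 2) = (9/2 + T)/(2 + T))
-8 - 14*A(-3) = -8 - 14*(9/2 - 3)/(2 - 3) = -8 - 14*3/((-1)*2) = -8 - (-14)*3/2 = -8 - 14*(-3/2) = -8 + 21 = 13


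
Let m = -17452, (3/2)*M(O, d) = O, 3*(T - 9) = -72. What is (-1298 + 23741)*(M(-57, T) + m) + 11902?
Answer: -392516168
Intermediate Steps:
T = -15 (T = 9 + (⅓)*(-72) = 9 - 24 = -15)
M(O, d) = 2*O/3
(-1298 + 23741)*(M(-57, T) + m) + 11902 = (-1298 + 23741)*((⅔)*(-57) - 17452) + 11902 = 22443*(-38 - 17452) + 11902 = 22443*(-17490) + 11902 = -392528070 + 11902 = -392516168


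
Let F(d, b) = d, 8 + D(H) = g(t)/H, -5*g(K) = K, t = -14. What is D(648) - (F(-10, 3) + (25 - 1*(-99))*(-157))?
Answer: 31541407/1620 ≈ 19470.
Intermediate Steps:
g(K) = -K/5
D(H) = -8 + 14/(5*H) (D(H) = -8 + (-⅕*(-14))/H = -8 + 14/(5*H))
D(648) - (F(-10, 3) + (25 - 1*(-99))*(-157)) = (-8 + (14/5)/648) - (-10 + (25 - 1*(-99))*(-157)) = (-8 + (14/5)*(1/648)) - (-10 + (25 + 99)*(-157)) = (-8 + 7/1620) - (-10 + 124*(-157)) = -12953/1620 - (-10 - 19468) = -12953/1620 - 1*(-19478) = -12953/1620 + 19478 = 31541407/1620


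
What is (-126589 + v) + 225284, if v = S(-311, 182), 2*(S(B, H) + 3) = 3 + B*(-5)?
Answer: 99471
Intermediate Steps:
S(B, H) = -3/2 - 5*B/2 (S(B, H) = -3 + (3 + B*(-5))/2 = -3 + (3 - 5*B)/2 = -3 + (3/2 - 5*B/2) = -3/2 - 5*B/2)
v = 776 (v = -3/2 - 5/2*(-311) = -3/2 + 1555/2 = 776)
(-126589 + v) + 225284 = (-126589 + 776) + 225284 = -125813 + 225284 = 99471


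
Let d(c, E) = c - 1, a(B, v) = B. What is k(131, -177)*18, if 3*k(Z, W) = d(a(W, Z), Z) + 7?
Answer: -1026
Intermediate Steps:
d(c, E) = -1 + c
k(Z, W) = 2 + W/3 (k(Z, W) = ((-1 + W) + 7)/3 = (6 + W)/3 = 2 + W/3)
k(131, -177)*18 = (2 + (1/3)*(-177))*18 = (2 - 59)*18 = -57*18 = -1026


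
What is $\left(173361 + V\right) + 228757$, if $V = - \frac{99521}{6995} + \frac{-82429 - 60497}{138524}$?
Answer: $\frac{194813828020233}{484487690} \approx 4.021 \cdot 10^{5}$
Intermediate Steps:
$V = - \frac{7392907187}{484487690}$ ($V = \left(-99521\right) \frac{1}{6995} + \left(-82429 - 60497\right) \frac{1}{138524} = - \frac{99521}{6995} - \frac{71463}{69262} = - \frac{7392907187}{484487690} \approx -15.259$)
$\left(173361 + V\right) + 228757 = \left(173361 - \frac{7392907187}{484487690}\right) + 228757 = \frac{83983877518903}{484487690} + 228757 = \frac{194813828020233}{484487690}$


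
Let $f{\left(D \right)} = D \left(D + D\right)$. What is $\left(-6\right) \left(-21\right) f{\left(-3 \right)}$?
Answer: $2268$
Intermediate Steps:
$f{\left(D \right)} = 2 D^{2}$ ($f{\left(D \right)} = D 2 D = 2 D^{2}$)
$\left(-6\right) \left(-21\right) f{\left(-3 \right)} = \left(-6\right) \left(-21\right) 2 \left(-3\right)^{2} = 126 \cdot 2 \cdot 9 = 126 \cdot 18 = 2268$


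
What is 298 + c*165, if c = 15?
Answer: 2773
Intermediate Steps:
298 + c*165 = 298 + 15*165 = 298 + 2475 = 2773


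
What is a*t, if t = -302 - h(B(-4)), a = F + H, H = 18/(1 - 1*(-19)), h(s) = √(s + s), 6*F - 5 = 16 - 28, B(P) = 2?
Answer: 1216/15 ≈ 81.067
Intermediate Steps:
F = -7/6 (F = ⅚ + (16 - 28)/6 = ⅚ + (⅙)*(-12) = ⅚ - 2 = -7/6 ≈ -1.1667)
h(s) = √2*√s (h(s) = √(2*s) = √2*√s)
H = 9/10 (H = 18/(1 + 19) = 18/20 = 18*(1/20) = 9/10 ≈ 0.90000)
a = -4/15 (a = -7/6 + 9/10 = -4/15 ≈ -0.26667)
t = -304 (t = -302 - √2*√2 = -302 - 1*2 = -302 - 2 = -304)
a*t = -4/15*(-304) = 1216/15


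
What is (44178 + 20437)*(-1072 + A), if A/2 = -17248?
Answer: -2298226320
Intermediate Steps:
A = -34496 (A = 2*(-17248) = -34496)
(44178 + 20437)*(-1072 + A) = (44178 + 20437)*(-1072 - 34496) = 64615*(-35568) = -2298226320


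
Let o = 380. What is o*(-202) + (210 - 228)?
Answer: -76778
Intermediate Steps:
o*(-202) + (210 - 228) = 380*(-202) + (210 - 228) = -76760 - 18 = -76778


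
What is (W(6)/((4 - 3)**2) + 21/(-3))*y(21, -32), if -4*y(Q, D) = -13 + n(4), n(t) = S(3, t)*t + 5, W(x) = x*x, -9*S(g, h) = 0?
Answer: 58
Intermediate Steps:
S(g, h) = 0 (S(g, h) = -1/9*0 = 0)
W(x) = x**2
n(t) = 5 (n(t) = 0*t + 5 = 0 + 5 = 5)
y(Q, D) = 2 (y(Q, D) = -(-13 + 5)/4 = -1/4*(-8) = 2)
(W(6)/((4 - 3)**2) + 21/(-3))*y(21, -32) = (6**2/((4 - 3)**2) + 21/(-3))*2 = (36/(1**2) + 21*(-1/3))*2 = (36/1 - 7)*2 = (36*1 - 7)*2 = (36 - 7)*2 = 29*2 = 58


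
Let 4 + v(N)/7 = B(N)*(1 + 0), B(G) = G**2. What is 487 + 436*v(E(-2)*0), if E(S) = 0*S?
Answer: -11721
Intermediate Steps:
E(S) = 0
v(N) = -28 + 7*N**2 (v(N) = -28 + 7*(N**2*(1 + 0)) = -28 + 7*(N**2*1) = -28 + 7*N**2)
487 + 436*v(E(-2)*0) = 487 + 436*(-28 + 7*(0*0)**2) = 487 + 436*(-28 + 7*0**2) = 487 + 436*(-28 + 7*0) = 487 + 436*(-28 + 0) = 487 + 436*(-28) = 487 - 12208 = -11721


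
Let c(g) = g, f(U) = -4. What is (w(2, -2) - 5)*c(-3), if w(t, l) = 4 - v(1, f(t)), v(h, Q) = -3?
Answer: -6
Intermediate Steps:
w(t, l) = 7 (w(t, l) = 4 - 1*(-3) = 4 + 3 = 7)
(w(2, -2) - 5)*c(-3) = (7 - 5)*(-3) = 2*(-3) = -6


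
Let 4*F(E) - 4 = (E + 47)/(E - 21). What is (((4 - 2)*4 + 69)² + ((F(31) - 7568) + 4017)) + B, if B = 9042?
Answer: 228459/20 ≈ 11423.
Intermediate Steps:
F(E) = 1 + (47 + E)/(4*(-21 + E)) (F(E) = 1 + ((E + 47)/(E - 21))/4 = 1 + ((47 + E)/(-21 + E))/4 = 1 + (47 + E)/(4*(-21 + E)))
(((4 - 2)*4 + 69)² + ((F(31) - 7568) + 4017)) + B = (((4 - 2)*4 + 69)² + (((-37 + 5*31)/(4*(-21 + 31)) - 7568) + 4017)) + 9042 = ((2*4 + 69)² + (((¼)*(-37 + 155)/10 - 7568) + 4017)) + 9042 = ((8 + 69)² + (((¼)*(⅒)*118 - 7568) + 4017)) + 9042 = (77² + ((59/20 - 7568) + 4017)) + 9042 = (5929 + (-151301/20 + 4017)) + 9042 = (5929 - 70961/20) + 9042 = 47619/20 + 9042 = 228459/20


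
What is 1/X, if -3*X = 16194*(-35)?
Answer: 1/188930 ≈ 5.2930e-6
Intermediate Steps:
X = 188930 (X = -5398*(-35) = -⅓*(-566790) = 188930)
1/X = 1/188930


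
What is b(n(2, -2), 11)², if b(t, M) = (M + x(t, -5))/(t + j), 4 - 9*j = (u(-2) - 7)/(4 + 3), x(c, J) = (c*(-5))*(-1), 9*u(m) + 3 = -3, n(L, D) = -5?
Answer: 1750329/175561 ≈ 9.9699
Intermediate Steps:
u(m) = -⅔ (u(m) = -⅓ + (⅑)*(-3) = -⅓ - ⅓ = -⅔)
x(c, J) = 5*c (x(c, J) = -5*c*(-1) = 5*c)
j = 107/189 (j = 4/9 - (-⅔ - 7)/(9*(4 + 3)) = 4/9 - (-23)/(27*7) = 4/9 - ⅑*(-23/21) = 4/9 + 23/189 = 107/189 ≈ 0.56614)
b(t, M) = (M + 5*t)/(107/189 + t) (b(t, M) = (M + 5*t)/(t + 107/189) = (M + 5*t)/(107/189 + t))
b(n(2, -2), 11)² = (189*(11 + 5*(-5))/(107 + 189*(-5)))² = (189*(11 - 25)/(107 - 945))² = (189*(-14)/(-838))² = (189*(-1/838)*(-14))² = (1323/419)² = 1750329/175561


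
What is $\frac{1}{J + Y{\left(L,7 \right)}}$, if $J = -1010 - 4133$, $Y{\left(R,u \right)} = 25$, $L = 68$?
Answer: $- \frac{1}{5118} \approx -0.00019539$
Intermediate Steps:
$J = -5143$ ($J = -1010 - 4133 = -5143$)
$\frac{1}{J + Y{\left(L,7 \right)}} = \frac{1}{-5143 + 25} = \frac{1}{-5118} = - \frac{1}{5118}$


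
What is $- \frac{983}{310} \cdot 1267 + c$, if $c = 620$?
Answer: $- \frac{1053261}{310} \approx -3397.6$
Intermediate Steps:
$- \frac{983}{310} \cdot 1267 + c = - \frac{983}{310} \cdot 1267 + 620 = \left(-983\right) \frac{1}{310} \cdot 1267 + 620 = \left(- \frac{983}{310}\right) 1267 + 620 = - \frac{1245461}{310} + 620 = - \frac{1053261}{310}$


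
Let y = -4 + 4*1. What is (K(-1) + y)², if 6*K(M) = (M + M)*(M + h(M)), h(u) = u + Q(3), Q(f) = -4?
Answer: 4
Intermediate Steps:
y = 0 (y = -4 + 4 = 0)
h(u) = -4 + u (h(u) = u - 4 = -4 + u)
K(M) = M*(-4 + 2*M)/3 (K(M) = ((M + M)*(M + (-4 + M)))/6 = ((2*M)*(-4 + 2*M))/6 = (2*M*(-4 + 2*M))/6 = M*(-4 + 2*M)/3)
(K(-1) + y)² = ((⅔)*(-1)*(-2 - 1) + 0)² = ((⅔)*(-1)*(-3) + 0)² = (2 + 0)² = 2² = 4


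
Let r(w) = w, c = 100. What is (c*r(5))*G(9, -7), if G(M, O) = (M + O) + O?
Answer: -2500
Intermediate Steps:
G(M, O) = M + 2*O
(c*r(5))*G(9, -7) = (100*5)*(9 + 2*(-7)) = 500*(9 - 14) = 500*(-5) = -2500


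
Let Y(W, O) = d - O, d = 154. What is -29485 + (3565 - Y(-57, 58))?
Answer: -26016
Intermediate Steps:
Y(W, O) = 154 - O
-29485 + (3565 - Y(-57, 58)) = -29485 + (3565 - (154 - 1*58)) = -29485 + (3565 - (154 - 58)) = -29485 + (3565 - 1*96) = -29485 + (3565 - 96) = -29485 + 3469 = -26016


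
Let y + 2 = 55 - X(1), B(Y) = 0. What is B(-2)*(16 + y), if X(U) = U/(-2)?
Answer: 0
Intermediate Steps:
X(U) = -U/2 (X(U) = U*(-½) = -U/2)
y = 107/2 (y = -2 + (55 - (-1)/2) = -2 + (55 - 1*(-½)) = -2 + (55 + ½) = -2 + 111/2 = 107/2 ≈ 53.500)
B(-2)*(16 + y) = 0*(16 + 107/2) = 0*(139/2) = 0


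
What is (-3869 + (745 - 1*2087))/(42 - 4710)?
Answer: 1737/1556 ≈ 1.1163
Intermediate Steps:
(-3869 + (745 - 1*2087))/(42 - 4710) = (-3869 + (745 - 2087))/(-4668) = (-3869 - 1342)*(-1/4668) = -5211*(-1/4668) = 1737/1556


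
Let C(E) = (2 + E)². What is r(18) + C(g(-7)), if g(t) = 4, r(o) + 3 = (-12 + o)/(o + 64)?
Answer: 1356/41 ≈ 33.073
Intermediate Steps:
r(o) = -3 + (-12 + o)/(64 + o) (r(o) = -3 + (-12 + o)/(o + 64) = -3 + (-12 + o)/(64 + o))
r(18) + C(g(-7)) = 2*(-102 - 1*18)/(64 + 18) + (2 + 4)² = 2*(-102 - 18)/82 + 6² = 2*(1/82)*(-120) + 36 = -120/41 + 36 = 1356/41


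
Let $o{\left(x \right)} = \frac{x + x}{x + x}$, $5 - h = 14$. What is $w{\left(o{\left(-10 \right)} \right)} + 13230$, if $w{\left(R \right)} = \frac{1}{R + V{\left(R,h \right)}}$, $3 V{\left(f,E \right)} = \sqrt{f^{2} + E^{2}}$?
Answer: $\frac{965781}{73} + \frac{3 \sqrt{82}}{73} \approx 13230.0$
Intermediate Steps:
$h = -9$ ($h = 5 - 14 = -9$)
$o{\left(x \right)} = 1$ ($o{\left(x \right)} = \frac{2 x}{2 x} = 2 x \frac{1}{2 x} = 1$)
$V{\left(f,E \right)} = \frac{\sqrt{E^{2} + f^{2}}}{3}$ ($V{\left(f,E \right)} = \frac{\sqrt{f^{2} + E^{2}}}{3} = \frac{\sqrt{E^{2} + f^{2}}}{3}$)
$w{\left(R \right)} = \frac{1}{R + \frac{\sqrt{81 + R^{2}}}{3}}$ ($w{\left(R \right)} = \frac{1}{R + \frac{\sqrt{\left(-9\right)^{2} + R^{2}}}{3}} = \frac{1}{R + \frac{\sqrt{81 + R^{2}}}{3}}$)
$w{\left(o{\left(-10 \right)} \right)} + 13230 = \frac{3}{\sqrt{81 + 1^{2}} + 3 \cdot 1} + 13230 = \frac{3}{\sqrt{81 + 1} + 3} + 13230 = \frac{3}{\sqrt{82} + 3} + 13230 = \frac{3}{3 + \sqrt{82}} + 13230 = 13230 + \frac{3}{3 + \sqrt{82}}$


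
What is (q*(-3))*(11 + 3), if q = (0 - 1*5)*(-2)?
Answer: -420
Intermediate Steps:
q = 10 (q = (0 - 5)*(-2) = -5*(-2) = 10)
(q*(-3))*(11 + 3) = (10*(-3))*(11 + 3) = -30*14 = -420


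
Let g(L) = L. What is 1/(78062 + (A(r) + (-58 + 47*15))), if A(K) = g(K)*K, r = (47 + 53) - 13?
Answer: 1/86278 ≈ 1.1590e-5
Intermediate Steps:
r = 87 (r = 100 - 13 = 87)
A(K) = K² (A(K) = K*K = K²)
1/(78062 + (A(r) + (-58 + 47*15))) = 1/(78062 + (87² + (-58 + 47*15))) = 1/(78062 + (7569 + (-58 + 705))) = 1/(78062 + (7569 + 647)) = 1/(78062 + 8216) = 1/86278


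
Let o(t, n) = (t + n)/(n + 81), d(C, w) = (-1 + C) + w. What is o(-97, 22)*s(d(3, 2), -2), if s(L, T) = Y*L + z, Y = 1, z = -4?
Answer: 0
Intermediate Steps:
d(C, w) = -1 + C + w
s(L, T) = -4 + L (s(L, T) = 1*L - 4 = L - 4 = -4 + L)
o(t, n) = (n + t)/(81 + n)
o(-97, 22)*s(d(3, 2), -2) = ((22 - 97)/(81 + 22))*(-4 + (-1 + 3 + 2)) = (-75/103)*(-4 + 4) = ((1/103)*(-75))*0 = -75/103*0 = 0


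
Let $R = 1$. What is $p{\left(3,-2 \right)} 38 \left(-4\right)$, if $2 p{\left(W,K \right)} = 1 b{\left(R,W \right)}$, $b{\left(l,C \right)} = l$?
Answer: $-76$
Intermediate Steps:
$p{\left(W,K \right)} = \frac{1}{2}$ ($p{\left(W,K \right)} = \frac{1 \cdot 1}{2} = \frac{1}{2} \cdot 1 = \frac{1}{2}$)
$p{\left(3,-2 \right)} 38 \left(-4\right) = \frac{1}{2} \cdot 38 \left(-4\right) = 19 \left(-4\right) = -76$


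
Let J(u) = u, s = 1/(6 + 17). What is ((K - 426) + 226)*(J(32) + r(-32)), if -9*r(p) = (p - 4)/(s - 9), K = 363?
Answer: 529750/103 ≈ 5143.2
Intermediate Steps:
s = 1/23 ≈ 0.043478
r(p) = -46/927 + 23*p/1854 (r(p) = -(p - 4)/(9*(1/23 - 9)) = -(-4 + p)/(9*(-206/23)) = -(-4 + p)*(-23)/(9*206) = -(46/103 - 23*p/206)/9 = -46/927 + 23*p/1854)
((K - 426) + 226)*(J(32) + r(-32)) = ((363 - 426) + 226)*(32 + (-46/927 + (23/1854)*(-32))) = (-63 + 226)*(32 + (-46/927 - 368/927)) = 163*(32 - 46/103) = 163*(3250/103) = 529750/103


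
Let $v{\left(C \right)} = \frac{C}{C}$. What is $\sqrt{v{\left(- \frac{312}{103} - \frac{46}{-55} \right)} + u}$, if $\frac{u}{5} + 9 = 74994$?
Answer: $\sqrt{374926} \approx 612.31$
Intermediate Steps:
$u = 374925$ ($u = -45 + 5 \cdot 74994 = -45 + 374970 = 374925$)
$v{\left(C \right)} = 1$
$\sqrt{v{\left(- \frac{312}{103} - \frac{46}{-55} \right)} + u} = \sqrt{1 + 374925} = \sqrt{374926}$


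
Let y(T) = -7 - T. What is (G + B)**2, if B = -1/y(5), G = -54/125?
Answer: 273529/2250000 ≈ 0.12157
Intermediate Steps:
G = -54/125 (G = -54*1/125 = -54/125 ≈ -0.43200)
B = 1/12 (B = -1/(-7 - 1*5) = -1/(-7 - 5) = -1/(-12) = -1*(-1/12) = 1/12 ≈ 0.083333)
(G + B)**2 = (-54/125 + 1/12)**2 = (-523/1500)**2 = 273529/2250000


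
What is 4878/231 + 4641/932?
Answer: 1872789/71764 ≈ 26.096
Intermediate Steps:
4878/231 + 4641/932 = 4878*(1/231) + 4641*(1/932) = 1626/77 + 4641/932 = 1872789/71764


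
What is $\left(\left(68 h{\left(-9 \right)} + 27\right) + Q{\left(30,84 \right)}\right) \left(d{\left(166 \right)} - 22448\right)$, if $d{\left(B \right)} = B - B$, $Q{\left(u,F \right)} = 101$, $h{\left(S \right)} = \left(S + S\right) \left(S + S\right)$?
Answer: $-497447680$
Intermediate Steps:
$h{\left(S \right)} = 4 S^{2}$ ($h{\left(S \right)} = 2 S 2 S = 4 S^{2}$)
$d{\left(B \right)} = 0$
$\left(\left(68 h{\left(-9 \right)} + 27\right) + Q{\left(30,84 \right)}\right) \left(d{\left(166 \right)} - 22448\right) = \left(\left(68 \cdot 4 \left(-9\right)^{2} + 27\right) + 101\right) \left(0 - 22448\right) = \left(\left(68 \cdot 4 \cdot 81 + 27\right) + 101\right) \left(-22448\right) = \left(\left(68 \cdot 324 + 27\right) + 101\right) \left(-22448\right) = \left(\left(22032 + 27\right) + 101\right) \left(-22448\right) = \left(22059 + 101\right) \left(-22448\right) = 22160 \left(-22448\right) = -497447680$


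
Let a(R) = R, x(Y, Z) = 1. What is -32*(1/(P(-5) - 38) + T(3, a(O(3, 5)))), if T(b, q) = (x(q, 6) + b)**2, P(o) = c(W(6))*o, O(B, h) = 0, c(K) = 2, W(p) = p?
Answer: -1534/3 ≈ -511.33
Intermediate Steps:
P(o) = 2*o
T(b, q) = (1 + b)**2
-32*(1/(P(-5) - 38) + T(3, a(O(3, 5)))) = -32*(1/(2*(-5) - 38) + (1 + 3)**2) = -32*(1/(-10 - 38) + 4**2) = -32*(1/(-48) + 16) = -32*(-1/48 + 16) = -32*767/48 = -1534/3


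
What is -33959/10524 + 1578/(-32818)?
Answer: -565536667/172688316 ≈ -3.2749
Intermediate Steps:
-33959/10524 + 1578/(-32818) = -33959*1/10524 + 1578*(-1/32818) = -33959/10524 - 789/16409 = -565536667/172688316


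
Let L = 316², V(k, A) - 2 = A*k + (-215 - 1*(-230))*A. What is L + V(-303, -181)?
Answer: 151986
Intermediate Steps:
V(k, A) = 2 + 15*A + A*k (V(k, A) = 2 + (A*k + (-215 - 1*(-230))*A) = 2 + (A*k + (-215 + 230)*A) = 2 + (A*k + 15*A) = 2 + (15*A + A*k) = 2 + 15*A + A*k)
L = 99856
L + V(-303, -181) = 99856 + (2 + 15*(-181) - 181*(-303)) = 99856 + (2 - 2715 + 54843) = 99856 + 52130 = 151986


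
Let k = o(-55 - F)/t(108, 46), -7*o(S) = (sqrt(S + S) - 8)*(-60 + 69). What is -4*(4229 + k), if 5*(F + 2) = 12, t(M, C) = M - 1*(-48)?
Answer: -1539380/91 + 3*I*sqrt(2770)/455 ≈ -16916.0 + 0.34702*I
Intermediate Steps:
t(M, C) = 48 + M (t(M, C) = M + 48 = 48 + M)
F = 2/5 (F = -2 + (1/5)*12 = -2 + 12/5 = 2/5 ≈ 0.40000)
o(S) = 72/7 - 9*sqrt(2)*sqrt(S)/7 (o(S) = -(sqrt(S + S) - 8)*(-60 + 69)/7 = -(sqrt(2*S) - 8)*9/7 = -(sqrt(2)*sqrt(S) - 8)*9/7 = -(-8 + sqrt(2)*sqrt(S))*9/7 = -(-72 + 9*sqrt(2)*sqrt(S))/7 = 72/7 - 9*sqrt(2)*sqrt(S)/7)
k = 6/91 - 3*I*sqrt(2770)/1820 (k = (72/7 - 9*sqrt(2)*sqrt(-55 - 1*2/5)/7)/(48 + 108) = (72/7 - 9*sqrt(2)*sqrt(-55 - 2/5)/7)/156 = (72/7 - 9*sqrt(2)*sqrt(-277/5)/7)*(1/156) = (72/7 - 9*sqrt(2)*I*sqrt(1385)/5/7)*(1/156) = (72/7 - 9*I*sqrt(2770)/35)*(1/156) = 6/91 - 3*I*sqrt(2770)/1820 ≈ 0.065934 - 0.086754*I)
-4*(4229 + k) = -4*(4229 + (6/91 - 3*I*sqrt(2770)/1820)) = -4*(384845/91 - 3*I*sqrt(2770)/1820) = -1539380/91 + 3*I*sqrt(2770)/455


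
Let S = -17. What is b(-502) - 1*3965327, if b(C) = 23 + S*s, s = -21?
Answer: -3964947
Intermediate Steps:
b(C) = 380 (b(C) = 23 - 17*(-21) = 23 + 357 = 380)
b(-502) - 1*3965327 = 380 - 1*3965327 = 380 - 3965327 = -3964947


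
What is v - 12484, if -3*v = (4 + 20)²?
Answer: -12676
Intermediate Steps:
v = -192 (v = -(4 + 20)²/3 = -⅓*24² = -⅓*576 = -192)
v - 12484 = -192 - 12484 = -12676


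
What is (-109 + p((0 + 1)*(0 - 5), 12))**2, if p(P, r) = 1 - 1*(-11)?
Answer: 9409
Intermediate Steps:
p(P, r) = 12 (p(P, r) = 1 + 11 = 12)
(-109 + p((0 + 1)*(0 - 5), 12))**2 = (-109 + 12)**2 = (-97)**2 = 9409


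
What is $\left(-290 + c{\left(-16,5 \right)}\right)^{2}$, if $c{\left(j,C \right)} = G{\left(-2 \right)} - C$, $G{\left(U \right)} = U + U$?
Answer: $89401$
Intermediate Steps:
$G{\left(U \right)} = 2 U$
$c{\left(j,C \right)} = -4 - C$ ($c{\left(j,C \right)} = 2 \left(-2\right) - C = -4 - C$)
$\left(-290 + c{\left(-16,5 \right)}\right)^{2} = \left(-290 - 9\right)^{2} = \left(-299\right)^{2} = 89401$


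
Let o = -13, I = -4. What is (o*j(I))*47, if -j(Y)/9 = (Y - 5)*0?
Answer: 0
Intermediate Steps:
j(Y) = 0 (j(Y) = -9*(Y - 5)*0 = -9*(-5 + Y)*0 = -9*0 = 0)
(o*j(I))*47 = -13*0*47 = 0*47 = 0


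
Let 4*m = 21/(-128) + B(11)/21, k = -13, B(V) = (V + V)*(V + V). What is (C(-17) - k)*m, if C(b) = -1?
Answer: 61511/896 ≈ 68.651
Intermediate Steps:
B(V) = 4*V² (B(V) = (2*V)*(2*V) = 4*V²)
m = 61511/10752 (m = (21/(-128) + (4*11²)/21)/4 = (21*(-1/128) + (4*121)*(1/21))/4 = (-21/128 + 484*(1/21))/4 = (-21/128 + 484/21)/4 = (¼)*(61511/2688) = 61511/10752 ≈ 5.7209)
(C(-17) - k)*m = (-1 - 1*(-13))*(61511/10752) = (-1 + 13)*(61511/10752) = 12*(61511/10752) = 61511/896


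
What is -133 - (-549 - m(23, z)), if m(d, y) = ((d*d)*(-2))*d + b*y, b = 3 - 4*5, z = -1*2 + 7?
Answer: -24003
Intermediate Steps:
z = 5 (z = -2 + 7 = 5)
b = -17 (b = 3 - 20 = -17)
m(d, y) = -17*y - 2*d**3 (m(d, y) = ((d*d)*(-2))*d - 17*y = (d**2*(-2))*d - 17*y = (-2*d**2)*d - 17*y = -2*d**3 - 17*y = -17*y - 2*d**3)
-133 - (-549 - m(23, z)) = -133 - (-549 - (-17*5 - 2*23**3)) = -133 - (-549 - (-85 - 2*12167)) = -133 - (-549 - (-85 - 24334)) = -133 - (-549 - 1*(-24419)) = -133 - (-549 + 24419) = -133 - 1*23870 = -133 - 23870 = -24003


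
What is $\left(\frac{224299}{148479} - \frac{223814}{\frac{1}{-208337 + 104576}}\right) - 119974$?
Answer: $\frac{3448134421570219}{148479} \approx 2.3223 \cdot 10^{10}$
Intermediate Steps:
$\left(\frac{224299}{148479} - \frac{223814}{\frac{1}{-208337 + 104576}}\right) - 119974 = \left(224299 \cdot \frac{1}{148479} - \frac{223814}{\frac{1}{-103761}}\right) - 119974 = \left(\frac{224299}{148479} - \frac{223814}{- \frac{1}{103761}}\right) - 119974 = \left(\frac{224299}{148479} - -23223164454\right) - 119974 = \left(\frac{224299}{148479} + 23223164454\right) - 119974 = \frac{3448152235189765}{148479} - 119974 = \frac{3448134421570219}{148479}$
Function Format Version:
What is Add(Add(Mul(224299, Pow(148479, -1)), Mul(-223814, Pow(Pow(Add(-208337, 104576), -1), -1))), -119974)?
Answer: Rational(3448134421570219, 148479) ≈ 2.3223e+10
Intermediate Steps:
Add(Add(Mul(224299, Pow(148479, -1)), Mul(-223814, Pow(Pow(Add(-208337, 104576), -1), -1))), -119974) = Add(Add(Mul(224299, Rational(1, 148479)), Mul(-223814, Pow(Pow(-103761, -1), -1))), -119974) = Add(Add(Rational(224299, 148479), Mul(-223814, Pow(Rational(-1, 103761), -1))), -119974) = Add(Add(Rational(224299, 148479), Mul(-223814, -103761)), -119974) = Add(Add(Rational(224299, 148479), 23223164454), -119974) = Add(Rational(3448152235189765, 148479), -119974) = Rational(3448134421570219, 148479)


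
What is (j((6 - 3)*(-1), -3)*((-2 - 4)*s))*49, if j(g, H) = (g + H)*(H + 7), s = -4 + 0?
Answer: -28224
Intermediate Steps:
s = -4
j(g, H) = (7 + H)*(H + g) (j(g, H) = (H + g)*(7 + H) = (7 + H)*(H + g))
(j((6 - 3)*(-1), -3)*((-2 - 4)*s))*49 = (((-3)**2 + 7*(-3) + 7*((6 - 3)*(-1)) - 3*(6 - 3)*(-1))*((-2 - 4)*(-4)))*49 = ((9 - 21 + 7*(3*(-1)) - 9*(-1))*(-6*(-4)))*49 = ((9 - 21 + 7*(-3) - 3*(-3))*24)*49 = ((9 - 21 - 21 + 9)*24)*49 = -24*24*49 = -576*49 = -28224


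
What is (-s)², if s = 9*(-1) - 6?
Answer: 225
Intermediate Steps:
s = -15 (s = -9 - 6 = -15)
(-s)² = (-1*(-15))² = 15² = 225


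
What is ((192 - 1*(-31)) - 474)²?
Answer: 63001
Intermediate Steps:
((192 - 1*(-31)) - 474)² = ((192 + 31) - 474)² = (223 - 474)² = (-251)² = 63001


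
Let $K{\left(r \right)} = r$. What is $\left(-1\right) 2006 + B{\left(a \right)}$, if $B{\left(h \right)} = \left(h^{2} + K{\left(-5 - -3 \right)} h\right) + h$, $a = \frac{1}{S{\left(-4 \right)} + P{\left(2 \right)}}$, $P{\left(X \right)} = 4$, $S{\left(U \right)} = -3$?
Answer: $-2006$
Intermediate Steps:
$a = 1$ ($a = \frac{1}{-3 + 4} = 1^{-1} = 1$)
$B{\left(h \right)} = h^{2} - h$ ($B{\left(h \right)} = \left(h^{2} + \left(-5 - -3\right) h\right) + h = \left(h^{2} + \left(-5 + 3\right) h\right) + h = \left(h^{2} - 2 h\right) + h = h^{2} - h$)
$\left(-1\right) 2006 + B{\left(a \right)} = \left(-1\right) 2006 + 1 \left(-1 + 1\right) = -2006 + 1 \cdot 0 = -2006 + 0 = -2006$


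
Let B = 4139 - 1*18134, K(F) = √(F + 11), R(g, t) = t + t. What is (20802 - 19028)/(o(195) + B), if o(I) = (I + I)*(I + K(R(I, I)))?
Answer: 2446346/84218465 - 46124*√401/252655395 ≈ 0.025392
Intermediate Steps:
R(g, t) = 2*t
K(F) = √(11 + F)
B = -13995 (B = 4139 - 18134 = -13995)
o(I) = 2*I*(I + √(11 + 2*I)) (o(I) = (I + I)*(I + √(11 + 2*I)) = (2*I)*(I + √(11 + 2*I)) = 2*I*(I + √(11 + 2*I)))
(20802 - 19028)/(o(195) + B) = (20802 - 19028)/(2*195*(195 + √(11 + 2*195)) - 13995) = 1774/(2*195*(195 + √(11 + 390)) - 13995) = 1774/(2*195*(195 + √401) - 13995) = 1774/((76050 + 390*√401) - 13995) = 1774/(62055 + 390*√401)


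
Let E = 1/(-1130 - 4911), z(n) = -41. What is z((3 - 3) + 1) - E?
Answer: -247680/6041 ≈ -41.000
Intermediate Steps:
E = -1/6041 (E = 1/(-6041) = -1/6041 ≈ -0.00016554)
z((3 - 3) + 1) - E = -41 - 1*(-1/6041) = -41 + 1/6041 = -247680/6041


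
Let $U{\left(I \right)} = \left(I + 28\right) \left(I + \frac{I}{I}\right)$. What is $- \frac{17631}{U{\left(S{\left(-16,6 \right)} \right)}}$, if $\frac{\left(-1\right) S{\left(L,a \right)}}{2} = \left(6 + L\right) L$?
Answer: $- \frac{17631}{93148} \approx -0.18928$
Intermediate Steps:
$S{\left(L,a \right)} = - 2 L \left(6 + L\right)$ ($S{\left(L,a \right)} = - 2 \left(6 + L\right) L = - 2 L \left(6 + L\right)$)
$U{\left(I \right)} = \left(1 + I\right) \left(28 + I\right)$ ($U{\left(I \right)} = \left(28 + I\right) \left(I + 1\right) = \left(28 + I\right) \left(1 + I\right) = \left(1 + I\right) \left(28 + I\right)$)
$- \frac{17631}{U{\left(S{\left(-16,6 \right)} \right)}} = - \frac{17631}{28 + \left(\left(-2\right) \left(-16\right) \left(6 - 16\right)\right)^{2} + 29 \left(\left(-2\right) \left(-16\right) \left(6 - 16\right)\right)} = - \frac{17631}{28 + \left(\left(-2\right) \left(-16\right) \left(-10\right)\right)^{2} + 29 \left(\left(-2\right) \left(-16\right) \left(-10\right)\right)} = - \frac{17631}{28 + \left(-320\right)^{2} + 29 \left(-320\right)} = - \frac{17631}{28 + 102400 - 9280} = - \frac{17631}{93148}$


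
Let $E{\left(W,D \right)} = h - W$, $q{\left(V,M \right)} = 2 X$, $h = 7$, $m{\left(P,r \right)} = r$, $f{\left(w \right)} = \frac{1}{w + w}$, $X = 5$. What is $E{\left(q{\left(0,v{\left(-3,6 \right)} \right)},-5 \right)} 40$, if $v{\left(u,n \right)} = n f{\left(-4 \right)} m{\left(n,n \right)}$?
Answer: $-120$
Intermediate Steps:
$f{\left(w \right)} = \frac{1}{2 w}$
$v{\left(u,n \right)} = - \frac{n^{2}}{8}$ ($v{\left(u,n \right)} = n \frac{1}{2 \left(-4\right)} n = n \frac{1}{2} \left(- \frac{1}{4}\right) n = n \left(- \frac{1}{8}\right) n = - \frac{n}{8} n = - \frac{n^{2}}{8}$)
$q{\left(V,M \right)} = 10$ ($q{\left(V,M \right)} = 2 \cdot 5 = 10$)
$E{\left(W,D \right)} = 7 - W$
$E{\left(q{\left(0,v{\left(-3,6 \right)} \right)},-5 \right)} 40 = \left(7 - 10\right) 40 = \left(-3\right) 40 = -120$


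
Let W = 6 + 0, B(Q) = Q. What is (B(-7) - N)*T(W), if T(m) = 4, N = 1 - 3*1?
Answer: -20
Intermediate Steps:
N = -2 (N = 1 - 3 = -2)
W = 6
(B(-7) - N)*T(W) = (-7 - 1*(-2))*4 = (-7 + 2)*4 = -5*4 = -20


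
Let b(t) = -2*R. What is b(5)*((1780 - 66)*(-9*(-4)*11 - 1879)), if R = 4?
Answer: 20334896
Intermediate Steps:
b(t) = -8 (b(t) = -2*4 = -8)
b(5)*((1780 - 66)*(-9*(-4)*11 - 1879)) = -8*(1780 - 66)*(-9*(-4)*11 - 1879) = -13712*(36*11 - 1879) = -13712*(396 - 1879) = -13712*(-1483) = -8*(-2541862) = 20334896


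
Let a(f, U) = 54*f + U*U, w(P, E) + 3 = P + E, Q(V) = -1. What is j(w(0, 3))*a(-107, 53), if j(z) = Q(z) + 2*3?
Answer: -14845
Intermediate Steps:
w(P, E) = -3 + E + P (w(P, E) = -3 + (P + E) = -3 + (E + P) = -3 + E + P)
a(f, U) = U² + 54*f (a(f, U) = 54*f + U² = U² + 54*f)
j(z) = 5 (j(z) = -1 + 2*3 = -1 + 6 = 5)
j(w(0, 3))*a(-107, 53) = 5*(53² + 54*(-107)) = 5*(2809 - 5778) = 5*(-2969) = -14845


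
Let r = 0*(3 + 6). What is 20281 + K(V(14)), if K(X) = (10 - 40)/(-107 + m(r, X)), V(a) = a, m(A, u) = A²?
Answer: 2170097/107 ≈ 20281.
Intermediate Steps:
r = 0 (r = 0*9 = 0)
K(X) = 30/107 (K(X) = (10 - 40)/(-107 + 0²) = -30/(-107 + 0) = -30/(-107) = -30*(-1/107) = 30/107)
20281 + K(V(14)) = 20281 + 30/107 = 2170097/107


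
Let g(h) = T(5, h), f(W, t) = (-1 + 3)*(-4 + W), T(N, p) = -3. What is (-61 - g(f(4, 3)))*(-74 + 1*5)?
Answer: 4002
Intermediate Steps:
f(W, t) = -8 + 2*W (f(W, t) = 2*(-4 + W) = -8 + 2*W)
g(h) = -3
(-61 - g(f(4, 3)))*(-74 + 1*5) = (-61 - 1*(-3))*(-74 + 1*5) = (-61 + 3)*(-74 + 5) = -58*(-69) = 4002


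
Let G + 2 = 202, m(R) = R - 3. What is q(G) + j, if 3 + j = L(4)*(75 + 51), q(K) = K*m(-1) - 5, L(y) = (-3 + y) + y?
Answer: -178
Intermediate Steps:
m(R) = -3 + R
G = 200 (G = -2 + 202 = 200)
L(y) = -3 + 2*y
q(K) = -5 - 4*K (q(K) = K*(-3 - 1) - 5 = K*(-4) - 5 = -4*K - 5 = -5 - 4*K)
j = 627 (j = -3 + (-3 + 2*4)*(75 + 51) = -3 + (-3 + 8)*126 = -3 + 5*126 = -3 + 630 = 627)
q(G) + j = (-5 - 4*200) + 627 = (-5 - 800) + 627 = -805 + 627 = -178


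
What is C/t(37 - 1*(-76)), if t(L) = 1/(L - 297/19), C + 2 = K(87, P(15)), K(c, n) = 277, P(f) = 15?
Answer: 508750/19 ≈ 26776.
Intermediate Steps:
C = 275 (C = -2 + 277 = 275)
t(L) = 1/(-297/19 + L) (t(L) = 1/(L - 297*1/19) = 1/(L - 297/19) = 1/(-297/19 + L))
C/t(37 - 1*(-76)) = 275/((19/(-297 + 19*(37 - 1*(-76))))) = 275/((19/(-297 + 19*(37 + 76)))) = 275/((19/(-297 + 19*113))) = 275/((19/(-297 + 2147))) = 275/((19/1850)) = 275/((19*(1/1850))) = 275/(19/1850) = 275*(1850/19) = 508750/19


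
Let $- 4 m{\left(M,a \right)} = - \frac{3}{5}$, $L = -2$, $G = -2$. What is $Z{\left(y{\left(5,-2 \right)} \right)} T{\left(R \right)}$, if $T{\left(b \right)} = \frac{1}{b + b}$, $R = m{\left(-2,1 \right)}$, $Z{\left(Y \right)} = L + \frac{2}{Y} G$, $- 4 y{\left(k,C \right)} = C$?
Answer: $- \frac{100}{3} \approx -33.333$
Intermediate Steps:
$y{\left(k,C \right)} = - \frac{C}{4}$
$m{\left(M,a \right)} = \frac{3}{20}$ ($m{\left(M,a \right)} = - \frac{\left(-3\right) \frac{1}{5}}{4} = \left(- \frac{1}{4}\right) \left(- \frac{3}{5}\right) = \frac{3}{20}$)
$Z{\left(Y \right)} = -2 - \frac{4}{Y}$ ($Z{\left(Y \right)} = -2 + \frac{2}{Y} \left(-2\right) = -2 - \frac{4}{Y}$)
$R = \frac{3}{20} \approx 0.15$
$T{\left(b \right)} = \frac{1}{2 b}$
$Z{\left(y{\left(5,-2 \right)} \right)} T{\left(R \right)} = \left(-2 - \frac{4}{\left(- \frac{1}{4}\right) \left(-2\right)}\right) \frac{1}{2 \cdot \frac{3}{20}} = \left(-2 - 4 \frac{1}{\frac{1}{2}}\right) \frac{1}{2} \cdot \frac{20}{3} = \left(-2 - 8\right) \frac{10}{3} = \left(-10\right) \frac{10}{3} = - \frac{100}{3}$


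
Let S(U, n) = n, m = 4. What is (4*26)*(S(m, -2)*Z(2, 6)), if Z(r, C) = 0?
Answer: 0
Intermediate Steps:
(4*26)*(S(m, -2)*Z(2, 6)) = (4*26)*(-2*0) = 104*0 = 0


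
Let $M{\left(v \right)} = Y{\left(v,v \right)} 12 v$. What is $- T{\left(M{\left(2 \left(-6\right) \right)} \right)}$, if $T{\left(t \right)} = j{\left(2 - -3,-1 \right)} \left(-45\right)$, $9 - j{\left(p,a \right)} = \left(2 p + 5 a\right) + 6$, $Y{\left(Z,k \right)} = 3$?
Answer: $-90$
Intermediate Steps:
$j{\left(p,a \right)} = 3 - 5 a - 2 p$ ($j{\left(p,a \right)} = 9 - \left(\left(2 p + 5 a\right) + 6\right) = 9 - \left(6 + 2 p + 5 a\right) = 3 - 5 a - 2 p$)
$M{\left(v \right)} = 36 v$ ($M{\left(v \right)} = 3 \cdot 12 v = 36 v$)
$T{\left(t \right)} = 90$ ($T{\left(t \right)} = \left(3 - -5 - 2 \left(2 - -3\right)\right) \left(-45\right) = \left(3 + 5 - 2 \left(2 + 3\right)\right) \left(-45\right) = \left(3 + 5 - 10\right) \left(-45\right) = \left(-2\right) \left(-45\right) = 90$)
$- T{\left(M{\left(2 \left(-6\right) \right)} \right)} = \left(-1\right) 90 = -90$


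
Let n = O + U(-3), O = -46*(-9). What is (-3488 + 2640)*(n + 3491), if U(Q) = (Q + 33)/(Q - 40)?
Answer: -142366480/43 ≈ -3.3108e+6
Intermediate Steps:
U(Q) = (33 + Q)/(-40 + Q)
O = 414
n = 17772/43 (n = 414 + (33 - 3)/(-40 - 3) = 414 + 30/(-43) = 414 - 1/43*30 = 414 - 30/43 = 17772/43 ≈ 413.30)
(-3488 + 2640)*(n + 3491) = (-3488 + 2640)*(17772/43 + 3491) = -848*167885/43 = -142366480/43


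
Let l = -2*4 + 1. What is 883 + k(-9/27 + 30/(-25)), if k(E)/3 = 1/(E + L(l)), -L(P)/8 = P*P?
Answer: 5212304/5903 ≈ 882.99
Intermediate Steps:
l = -7 (l = -8 + 1 = -7)
L(P) = -8*P² (L(P) = -8*P*P = -8*P²)
k(E) = 3/(-392 + E) (k(E) = 3/(E - 8*(-7)²) = 3/(E - 8*49) = 3/(E - 392) = 3/(-392 + E))
883 + k(-9/27 + 30/(-25)) = 883 + 3/(-392 + (-9/27 + 30/(-25))) = 883 + 3/(-392 + (-9*1/27 + 30*(-1/25))) = 883 + 3/(-392 + (-⅓ - 6/5)) = 883 + 3/(-392 - 23/15) = 883 + 3/(-5903/15) = 883 + 3*(-15/5903) = 883 - 45/5903 = 5212304/5903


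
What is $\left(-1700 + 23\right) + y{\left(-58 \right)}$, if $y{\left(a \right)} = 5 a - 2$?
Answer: $-1969$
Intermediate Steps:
$y{\left(a \right)} = -2 + 5 a$
$\left(-1700 + 23\right) + y{\left(-58 \right)} = \left(-1700 + 23\right) + \left(-2 + 5 \left(-58\right)\right) = -1677 - 292 = -1969$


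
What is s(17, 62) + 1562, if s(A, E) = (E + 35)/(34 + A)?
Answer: 79759/51 ≈ 1563.9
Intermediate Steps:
s(A, E) = (35 + E)/(34 + A)
s(17, 62) + 1562 = (35 + 62)/(34 + 17) + 1562 = 97/51 + 1562 = 79759/51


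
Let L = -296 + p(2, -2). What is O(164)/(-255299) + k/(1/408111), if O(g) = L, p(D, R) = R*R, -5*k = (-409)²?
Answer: -17429062624344649/1276495 ≈ -1.3654e+10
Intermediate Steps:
k = -167281/5 (k = -⅕*(-409)² = -⅕*167281 = -167281/5 ≈ -33456.)
p(D, R) = R²
L = -292 (L = -296 + (-2)² = -296 + 4 = -292)
O(g) = -292
O(164)/(-255299) + k/(1/408111) = -292/(-255299) - 167281/(5*(1/408111)) = -292*(-1/255299) - 167281/(5*1/408111) = 292/255299 - 167281/5*408111 = 292/255299 - 68269216191/5 = -17429062624344649/1276495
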